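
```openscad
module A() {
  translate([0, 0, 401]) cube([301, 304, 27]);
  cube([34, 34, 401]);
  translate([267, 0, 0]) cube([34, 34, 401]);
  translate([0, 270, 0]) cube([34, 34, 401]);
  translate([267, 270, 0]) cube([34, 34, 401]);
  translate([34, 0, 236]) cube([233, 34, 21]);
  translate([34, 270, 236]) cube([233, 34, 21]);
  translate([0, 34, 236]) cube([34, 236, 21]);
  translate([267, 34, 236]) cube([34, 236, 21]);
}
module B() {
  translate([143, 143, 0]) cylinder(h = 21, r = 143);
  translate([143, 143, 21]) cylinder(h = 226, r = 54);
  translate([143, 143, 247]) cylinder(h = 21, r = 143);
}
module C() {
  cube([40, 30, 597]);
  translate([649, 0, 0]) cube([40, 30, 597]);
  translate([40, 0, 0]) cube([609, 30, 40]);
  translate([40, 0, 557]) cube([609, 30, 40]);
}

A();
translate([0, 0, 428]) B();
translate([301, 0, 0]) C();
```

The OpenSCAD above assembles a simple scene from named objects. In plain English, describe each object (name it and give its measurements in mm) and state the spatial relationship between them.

A is a four-legged stool. The seat is a 301×304×27 mm slab whose top surface is at z = 428 mm; four square legs, each 34×34 mm in cross-section, run from the floor (z = 0) to the underside of the seat, each flush with a corner of the seat. Four stretchers, 34 mm wide and 21 mm tall, connect adjacent legs with their undersides at z = 236 mm, each running between the inner faces of the legs it joins and aligned with the legs' outer faces on the other axis.

B is a spool: two coaxial disc flanges of radius 143 mm and thickness 21 mm, joined by a core cylinder of radius 54 mm and height 226 mm. The lower flange rests on z = 0 and the three cylinders share a vertical axis.

C is a rectangular picture frame lying in the x–z plane (depth along y). The opening is 609 mm wide (x) by 517 mm tall (z), surrounded by a border 40 mm wide on all four sides. The frame is 30 mm deep and is made of two full-height vertical stiles with two horizontal rails fitted between them.

The spool is on top of the stool. The picture frame is against the stool's +x side, with their −y faces flush.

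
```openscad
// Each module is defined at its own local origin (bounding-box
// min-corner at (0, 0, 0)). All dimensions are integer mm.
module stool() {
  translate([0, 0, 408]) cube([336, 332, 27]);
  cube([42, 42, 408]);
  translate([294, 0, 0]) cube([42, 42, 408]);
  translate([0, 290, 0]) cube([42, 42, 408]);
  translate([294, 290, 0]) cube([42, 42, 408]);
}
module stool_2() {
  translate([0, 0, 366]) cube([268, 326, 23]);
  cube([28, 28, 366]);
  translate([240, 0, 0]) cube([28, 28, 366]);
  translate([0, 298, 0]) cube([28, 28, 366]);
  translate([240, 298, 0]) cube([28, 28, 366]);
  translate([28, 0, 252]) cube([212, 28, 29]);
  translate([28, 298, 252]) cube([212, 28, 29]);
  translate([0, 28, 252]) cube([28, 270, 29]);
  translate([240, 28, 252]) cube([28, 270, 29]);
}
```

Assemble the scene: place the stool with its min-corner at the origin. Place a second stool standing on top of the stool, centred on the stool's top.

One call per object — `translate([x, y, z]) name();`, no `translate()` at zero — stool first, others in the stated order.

stool();
translate([34, 3, 435]) stool_2();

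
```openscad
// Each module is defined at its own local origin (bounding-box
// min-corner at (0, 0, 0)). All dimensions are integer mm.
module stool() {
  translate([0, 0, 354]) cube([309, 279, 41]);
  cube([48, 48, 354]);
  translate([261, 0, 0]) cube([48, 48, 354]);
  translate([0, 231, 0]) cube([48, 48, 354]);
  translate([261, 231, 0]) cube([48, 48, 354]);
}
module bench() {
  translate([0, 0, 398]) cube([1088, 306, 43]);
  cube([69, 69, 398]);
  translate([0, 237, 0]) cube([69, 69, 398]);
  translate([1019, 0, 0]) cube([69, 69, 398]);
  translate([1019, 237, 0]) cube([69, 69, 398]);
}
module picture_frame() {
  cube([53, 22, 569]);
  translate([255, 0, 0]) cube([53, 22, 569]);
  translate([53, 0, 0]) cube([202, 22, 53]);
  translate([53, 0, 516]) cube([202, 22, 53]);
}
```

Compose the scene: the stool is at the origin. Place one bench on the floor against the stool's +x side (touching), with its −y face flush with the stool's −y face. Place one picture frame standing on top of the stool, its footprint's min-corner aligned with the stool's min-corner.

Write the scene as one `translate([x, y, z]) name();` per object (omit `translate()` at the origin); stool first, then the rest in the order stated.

stool();
translate([309, 0, 0]) bench();
translate([0, 0, 395]) picture_frame();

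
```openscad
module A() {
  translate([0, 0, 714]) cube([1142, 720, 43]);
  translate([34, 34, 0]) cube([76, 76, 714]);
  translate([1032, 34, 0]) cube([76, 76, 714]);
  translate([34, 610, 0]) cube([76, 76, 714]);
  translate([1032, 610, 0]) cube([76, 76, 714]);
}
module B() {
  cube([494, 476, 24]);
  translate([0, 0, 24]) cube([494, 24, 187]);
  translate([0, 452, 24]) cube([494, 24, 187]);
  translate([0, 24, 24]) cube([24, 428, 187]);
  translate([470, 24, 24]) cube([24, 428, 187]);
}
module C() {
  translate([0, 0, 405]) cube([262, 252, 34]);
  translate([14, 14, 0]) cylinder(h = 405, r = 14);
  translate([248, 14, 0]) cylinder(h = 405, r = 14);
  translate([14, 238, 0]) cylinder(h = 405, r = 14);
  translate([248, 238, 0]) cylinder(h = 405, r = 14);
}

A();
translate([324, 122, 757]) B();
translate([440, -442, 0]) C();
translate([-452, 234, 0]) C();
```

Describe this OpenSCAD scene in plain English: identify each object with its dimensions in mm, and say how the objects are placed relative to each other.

A is a table with a 1142×720 mm rectangular top, 43 mm thick, top surface at z = 757 mm, supported by four 76×76 mm square legs, each inset 34 mm from the nearest pair of top edges, running from the floor.

B is an open-topped rectangular box: outside dimensions 494×476×211 mm, with a uniform wall and base thickness of 24 mm. The base is a full 494×476 slab on the floor; four walls sit on top of the base. The front and back walls (the −y and +y sides) span the full width; the two side walls fit between them.

C is a simple wooden stool: a rectangular seat 262 mm (x) by 252 mm (y), 34 mm thick, top face at z = 439 mm, on four round legs, each 28 mm in diameter. The legs rest on z = 0, each leg's axis is inset half a diameter from the nearest pair of seat edges (so the leg's bounding box is flush with the corner).

The open box is on top of the table, centred. Two stools sit around the table at the −y, −x sides.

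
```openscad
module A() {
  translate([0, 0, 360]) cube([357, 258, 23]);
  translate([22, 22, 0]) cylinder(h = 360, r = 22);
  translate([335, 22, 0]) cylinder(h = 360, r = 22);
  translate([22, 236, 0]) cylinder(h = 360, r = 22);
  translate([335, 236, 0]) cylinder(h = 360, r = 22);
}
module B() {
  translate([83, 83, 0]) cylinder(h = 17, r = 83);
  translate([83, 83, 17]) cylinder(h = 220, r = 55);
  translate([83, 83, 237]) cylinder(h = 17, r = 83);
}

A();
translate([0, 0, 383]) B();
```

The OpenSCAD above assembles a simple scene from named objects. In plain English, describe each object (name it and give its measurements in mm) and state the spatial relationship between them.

A is a four-legged stool. The seat is a 357×258×23 mm slab whose top surface is at z = 383 mm; four round legs, each 44 mm in diameter, run from the floor (z = 0) to the underside of the seat, each leg's axis is inset half a diameter from the nearest pair of seat edges (so the leg's bounding box is flush with the corner).

B is a spool: two coaxial disc flanges of radius 83 mm and thickness 17 mm, joined by a core cylinder of radius 55 mm and height 220 mm. The lower flange rests on z = 0 and the three cylinders share a vertical axis.

The spool is on top of the stool.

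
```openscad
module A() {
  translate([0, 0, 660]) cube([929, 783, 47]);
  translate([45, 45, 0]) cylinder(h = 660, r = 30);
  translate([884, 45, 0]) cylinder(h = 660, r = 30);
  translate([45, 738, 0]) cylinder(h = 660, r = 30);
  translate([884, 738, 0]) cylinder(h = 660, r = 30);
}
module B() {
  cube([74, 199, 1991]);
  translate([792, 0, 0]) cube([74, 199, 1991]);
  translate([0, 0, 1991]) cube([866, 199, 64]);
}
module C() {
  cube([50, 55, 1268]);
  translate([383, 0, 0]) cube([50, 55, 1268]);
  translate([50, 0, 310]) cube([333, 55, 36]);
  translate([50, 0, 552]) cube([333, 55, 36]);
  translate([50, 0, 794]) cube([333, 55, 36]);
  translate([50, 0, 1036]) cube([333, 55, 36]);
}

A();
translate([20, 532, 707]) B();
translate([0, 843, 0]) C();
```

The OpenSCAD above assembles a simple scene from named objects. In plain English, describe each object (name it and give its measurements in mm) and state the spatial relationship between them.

A is a table with a 929×783 mm rectangular top, 47 mm thick, top surface at z = 707 mm, supported by four round legs of 60 mm diameter, each leg's bounding box inset 15 mm from the nearest pair of top edges, running from the floor.

B is a rectangular door frame: two vertical jambs of 74×199 mm section, 1991 mm tall, with a clear opening 718 mm wide between their inner faces. A header 64 mm tall and 199 mm deep lies on top of the jambs and spans the full outside width.

C is a wooden ladder with two side rails of 50×55 mm section and 1268 mm height, set 433 mm apart overall. Between them run 4 rectangular rungs (55 mm deep, 36 mm thick), front faces flush with the rails' −y face. The bottom of the first rung is 310 mm above the floor and each subsequent rung is 242 mm higher than the one below.

The door frame is on top of the table. The ladder is on the floor beside the table on its +y side.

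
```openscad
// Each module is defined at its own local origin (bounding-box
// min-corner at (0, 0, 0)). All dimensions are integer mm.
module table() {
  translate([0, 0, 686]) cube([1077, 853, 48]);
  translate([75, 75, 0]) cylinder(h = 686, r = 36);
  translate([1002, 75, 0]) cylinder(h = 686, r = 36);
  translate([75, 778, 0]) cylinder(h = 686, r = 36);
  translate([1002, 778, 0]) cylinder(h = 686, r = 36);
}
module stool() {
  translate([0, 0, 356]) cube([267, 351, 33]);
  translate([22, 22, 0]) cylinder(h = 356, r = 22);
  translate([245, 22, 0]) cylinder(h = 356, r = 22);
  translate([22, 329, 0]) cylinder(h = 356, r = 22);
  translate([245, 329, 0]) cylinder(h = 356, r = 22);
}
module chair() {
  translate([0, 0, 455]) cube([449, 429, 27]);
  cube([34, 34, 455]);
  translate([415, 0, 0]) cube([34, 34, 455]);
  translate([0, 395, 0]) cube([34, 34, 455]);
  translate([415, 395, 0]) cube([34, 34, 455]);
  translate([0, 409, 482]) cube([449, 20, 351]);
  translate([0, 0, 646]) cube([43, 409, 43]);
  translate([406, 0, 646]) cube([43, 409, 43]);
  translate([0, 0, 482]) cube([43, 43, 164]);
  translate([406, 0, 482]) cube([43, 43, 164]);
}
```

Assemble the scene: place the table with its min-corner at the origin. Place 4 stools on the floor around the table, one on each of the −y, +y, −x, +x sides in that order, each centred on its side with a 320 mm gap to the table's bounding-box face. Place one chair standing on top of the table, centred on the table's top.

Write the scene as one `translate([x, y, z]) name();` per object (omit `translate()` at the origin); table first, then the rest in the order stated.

table();
translate([405, -671, 0]) stool();
translate([405, 1173, 0]) stool();
translate([-587, 251, 0]) stool();
translate([1397, 251, 0]) stool();
translate([314, 212, 734]) chair();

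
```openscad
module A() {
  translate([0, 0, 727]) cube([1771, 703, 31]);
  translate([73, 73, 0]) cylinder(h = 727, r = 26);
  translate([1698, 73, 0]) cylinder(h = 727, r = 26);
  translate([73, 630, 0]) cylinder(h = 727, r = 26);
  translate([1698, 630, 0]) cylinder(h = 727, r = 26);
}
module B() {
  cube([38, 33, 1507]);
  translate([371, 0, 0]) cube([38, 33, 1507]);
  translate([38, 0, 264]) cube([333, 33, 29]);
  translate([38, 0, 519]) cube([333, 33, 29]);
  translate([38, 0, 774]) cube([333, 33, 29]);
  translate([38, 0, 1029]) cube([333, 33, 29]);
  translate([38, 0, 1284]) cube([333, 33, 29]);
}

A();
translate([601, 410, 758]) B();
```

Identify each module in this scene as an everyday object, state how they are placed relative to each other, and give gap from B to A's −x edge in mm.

The ladder's min-x is at 601; the table's min-x is 0; gap = 601 mm.

A is a table. B is a ladder. The ladder is on top of the table. The gap from the ladder to the table's −x edge is 601 mm.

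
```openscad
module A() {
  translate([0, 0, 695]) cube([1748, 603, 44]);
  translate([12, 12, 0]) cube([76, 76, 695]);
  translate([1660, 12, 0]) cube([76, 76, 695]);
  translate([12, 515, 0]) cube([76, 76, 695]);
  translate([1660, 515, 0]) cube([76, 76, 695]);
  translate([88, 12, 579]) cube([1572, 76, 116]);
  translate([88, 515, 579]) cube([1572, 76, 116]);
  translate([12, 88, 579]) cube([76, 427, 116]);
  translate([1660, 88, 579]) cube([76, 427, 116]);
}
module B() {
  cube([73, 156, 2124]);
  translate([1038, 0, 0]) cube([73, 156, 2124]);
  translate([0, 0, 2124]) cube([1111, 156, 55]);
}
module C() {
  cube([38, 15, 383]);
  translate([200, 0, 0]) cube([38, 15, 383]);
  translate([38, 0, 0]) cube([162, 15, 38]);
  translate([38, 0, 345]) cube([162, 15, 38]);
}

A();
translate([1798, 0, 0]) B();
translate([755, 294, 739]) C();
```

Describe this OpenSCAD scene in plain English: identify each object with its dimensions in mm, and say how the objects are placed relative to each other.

A is a table: top 1748 mm (x) × 603 mm (y), 44 mm thick, upper face at z = 739 mm, on four 76×76 mm square legs, each inset 12 mm from the nearest pair of top edges, running from z = 0 to the bottom of the top. Four apron rails, 76 mm thick and 116 mm tall, run between adjacent legs with their top edges flush with the underside of the top and their outer faces flush with the legs' outer faces.

B is a rectangular door frame: two vertical jambs of 73×156 mm section, 2124 mm tall, with a clear opening 965 mm wide between their inner faces. A header 55 mm tall and 156 mm deep lies on top of the jambs and spans the full outside width.

C is a rectangular picture frame lying in the x–z plane (depth along y). The opening is 162 mm wide (x) by 307 mm tall (z), surrounded by a border 38 mm wide on all four sides. The frame is 15 mm deep and is made of two full-height vertical stiles with two horizontal rails fitted between them.

The door frame is on the floor beside the table on its +x side. The picture frame is on top of the table, centred.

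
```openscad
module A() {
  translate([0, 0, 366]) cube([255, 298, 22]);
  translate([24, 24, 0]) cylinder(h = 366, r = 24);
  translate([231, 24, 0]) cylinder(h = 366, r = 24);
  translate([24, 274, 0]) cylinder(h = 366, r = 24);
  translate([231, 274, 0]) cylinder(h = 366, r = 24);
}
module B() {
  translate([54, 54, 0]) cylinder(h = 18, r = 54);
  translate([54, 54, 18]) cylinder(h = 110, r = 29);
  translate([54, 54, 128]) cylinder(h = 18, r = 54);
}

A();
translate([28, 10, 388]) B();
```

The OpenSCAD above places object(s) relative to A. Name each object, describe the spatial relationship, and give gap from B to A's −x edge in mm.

A is a stool. B is a spool. The spool is on top of the stool. The gap from the spool to the stool's −x edge is 28 mm.

The spool's min-x is at 28; the stool's min-x is 0; gap = 28 mm.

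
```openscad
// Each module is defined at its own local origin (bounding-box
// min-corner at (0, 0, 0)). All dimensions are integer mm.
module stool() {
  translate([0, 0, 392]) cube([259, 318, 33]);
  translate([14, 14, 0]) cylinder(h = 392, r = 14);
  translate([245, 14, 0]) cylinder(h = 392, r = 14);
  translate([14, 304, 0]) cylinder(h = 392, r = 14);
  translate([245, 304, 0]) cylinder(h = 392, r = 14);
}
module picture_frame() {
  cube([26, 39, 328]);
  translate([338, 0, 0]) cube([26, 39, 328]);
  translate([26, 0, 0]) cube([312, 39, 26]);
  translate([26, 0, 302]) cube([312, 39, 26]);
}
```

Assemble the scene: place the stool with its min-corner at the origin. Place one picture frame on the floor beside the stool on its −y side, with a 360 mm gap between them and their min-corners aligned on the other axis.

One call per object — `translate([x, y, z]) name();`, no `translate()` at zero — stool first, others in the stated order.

stool();
translate([0, -399, 0]) picture_frame();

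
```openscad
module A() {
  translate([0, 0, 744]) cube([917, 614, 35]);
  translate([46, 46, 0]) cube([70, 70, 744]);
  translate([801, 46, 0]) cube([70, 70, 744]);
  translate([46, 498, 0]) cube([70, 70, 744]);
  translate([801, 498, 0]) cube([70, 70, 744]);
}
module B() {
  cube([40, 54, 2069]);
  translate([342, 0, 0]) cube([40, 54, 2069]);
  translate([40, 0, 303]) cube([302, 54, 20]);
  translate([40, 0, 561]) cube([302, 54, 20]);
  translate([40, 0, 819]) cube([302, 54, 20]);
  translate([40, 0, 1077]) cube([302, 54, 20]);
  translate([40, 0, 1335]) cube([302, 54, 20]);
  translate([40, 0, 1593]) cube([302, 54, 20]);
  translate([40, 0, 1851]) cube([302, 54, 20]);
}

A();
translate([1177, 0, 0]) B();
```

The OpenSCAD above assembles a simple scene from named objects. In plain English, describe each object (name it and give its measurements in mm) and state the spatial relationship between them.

A is a table: top 917 mm (x) × 614 mm (y), 35 mm thick, upper face at z = 779 mm, on four 70×70 mm square legs, each inset 46 mm from the nearest pair of top edges, running from z = 0 to the bottom of the top.

B is a wooden ladder with two side rails of 40×54 mm section and 2069 mm height, set 382 mm apart overall. Between them run 7 rectangular rungs (54 mm deep, 20 mm thick), front faces flush with the rails' −y face. The bottom of the first rung is 303 mm above the floor and each subsequent rung is 258 mm higher than the one below.

The ladder is on the floor beside the table on its +x side.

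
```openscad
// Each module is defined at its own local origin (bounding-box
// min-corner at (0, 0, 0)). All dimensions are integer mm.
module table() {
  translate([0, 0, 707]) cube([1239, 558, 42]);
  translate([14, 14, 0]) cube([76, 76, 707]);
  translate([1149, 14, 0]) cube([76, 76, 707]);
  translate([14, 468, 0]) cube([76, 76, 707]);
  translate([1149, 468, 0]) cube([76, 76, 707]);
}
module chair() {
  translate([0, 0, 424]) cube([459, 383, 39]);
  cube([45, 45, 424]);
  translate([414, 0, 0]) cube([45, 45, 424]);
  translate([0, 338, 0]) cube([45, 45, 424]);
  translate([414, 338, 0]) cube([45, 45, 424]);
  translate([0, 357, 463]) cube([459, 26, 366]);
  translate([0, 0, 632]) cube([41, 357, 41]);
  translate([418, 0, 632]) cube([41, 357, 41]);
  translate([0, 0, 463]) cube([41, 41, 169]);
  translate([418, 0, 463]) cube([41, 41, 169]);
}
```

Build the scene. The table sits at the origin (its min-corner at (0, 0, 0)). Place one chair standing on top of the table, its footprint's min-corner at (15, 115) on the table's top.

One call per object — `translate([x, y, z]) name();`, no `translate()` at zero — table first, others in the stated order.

table();
translate([15, 115, 749]) chair();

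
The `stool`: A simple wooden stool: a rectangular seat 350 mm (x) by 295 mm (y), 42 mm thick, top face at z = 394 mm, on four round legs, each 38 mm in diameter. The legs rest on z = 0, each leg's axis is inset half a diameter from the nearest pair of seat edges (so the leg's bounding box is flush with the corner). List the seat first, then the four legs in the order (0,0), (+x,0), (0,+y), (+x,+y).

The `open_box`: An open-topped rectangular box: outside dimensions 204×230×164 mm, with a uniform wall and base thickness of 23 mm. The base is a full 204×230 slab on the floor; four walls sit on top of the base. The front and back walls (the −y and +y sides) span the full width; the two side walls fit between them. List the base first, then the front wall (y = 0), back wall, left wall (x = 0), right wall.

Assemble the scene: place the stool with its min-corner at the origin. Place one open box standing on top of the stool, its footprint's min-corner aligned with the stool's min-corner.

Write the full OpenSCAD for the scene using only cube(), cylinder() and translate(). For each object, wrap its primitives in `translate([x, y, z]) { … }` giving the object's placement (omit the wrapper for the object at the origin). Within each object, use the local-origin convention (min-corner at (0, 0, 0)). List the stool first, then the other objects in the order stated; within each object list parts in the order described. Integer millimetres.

translate([0, 0, 352]) cube([350, 295, 42]);
translate([19, 19, 0]) cylinder(h = 352, r = 19);
translate([331, 19, 0]) cylinder(h = 352, r = 19);
translate([19, 276, 0]) cylinder(h = 352, r = 19);
translate([331, 276, 0]) cylinder(h = 352, r = 19);
translate([0, 0, 394]) {
  cube([204, 230, 23]);
  translate([0, 0, 23]) cube([204, 23, 141]);
  translate([0, 207, 23]) cube([204, 23, 141]);
  translate([0, 23, 23]) cube([23, 184, 141]);
  translate([181, 23, 23]) cube([23, 184, 141]);
}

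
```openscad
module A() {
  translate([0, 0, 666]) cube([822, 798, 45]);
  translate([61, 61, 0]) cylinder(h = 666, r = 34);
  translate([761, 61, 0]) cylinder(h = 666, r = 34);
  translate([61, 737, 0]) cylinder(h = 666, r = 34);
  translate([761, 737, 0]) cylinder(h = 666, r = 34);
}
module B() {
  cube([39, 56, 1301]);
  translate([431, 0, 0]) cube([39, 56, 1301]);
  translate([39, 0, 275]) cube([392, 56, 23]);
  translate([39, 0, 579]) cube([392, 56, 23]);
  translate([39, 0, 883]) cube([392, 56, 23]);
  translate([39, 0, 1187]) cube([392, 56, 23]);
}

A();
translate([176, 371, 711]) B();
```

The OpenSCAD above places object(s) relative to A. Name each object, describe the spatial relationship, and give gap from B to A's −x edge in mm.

The ladder's min-x is at 176; the table's min-x is 0; gap = 176 mm.

A is a table. B is a ladder. The ladder is on top of the table, centred. The gap from the ladder to the table's −x edge is 176 mm.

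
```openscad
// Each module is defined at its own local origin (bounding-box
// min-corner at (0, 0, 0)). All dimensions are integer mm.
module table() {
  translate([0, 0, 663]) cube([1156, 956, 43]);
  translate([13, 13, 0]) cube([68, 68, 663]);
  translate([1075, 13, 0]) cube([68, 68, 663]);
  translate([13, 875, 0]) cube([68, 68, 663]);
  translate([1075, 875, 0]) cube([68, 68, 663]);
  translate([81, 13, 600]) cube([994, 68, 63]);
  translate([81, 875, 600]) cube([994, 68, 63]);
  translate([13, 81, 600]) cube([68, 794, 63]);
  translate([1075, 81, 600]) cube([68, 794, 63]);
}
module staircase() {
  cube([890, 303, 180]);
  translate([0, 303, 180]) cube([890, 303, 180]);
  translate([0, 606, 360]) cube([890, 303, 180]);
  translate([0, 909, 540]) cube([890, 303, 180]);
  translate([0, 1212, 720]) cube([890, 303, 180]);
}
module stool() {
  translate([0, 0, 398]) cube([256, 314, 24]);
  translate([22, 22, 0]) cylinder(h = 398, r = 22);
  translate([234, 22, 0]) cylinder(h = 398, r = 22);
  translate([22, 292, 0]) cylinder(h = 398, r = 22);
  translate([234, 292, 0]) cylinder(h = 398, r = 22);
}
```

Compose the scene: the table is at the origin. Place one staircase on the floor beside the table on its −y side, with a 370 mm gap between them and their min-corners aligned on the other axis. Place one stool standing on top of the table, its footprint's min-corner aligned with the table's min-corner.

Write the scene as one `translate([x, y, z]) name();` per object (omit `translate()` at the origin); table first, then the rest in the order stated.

table();
translate([0, -1885, 0]) staircase();
translate([0, 0, 706]) stool();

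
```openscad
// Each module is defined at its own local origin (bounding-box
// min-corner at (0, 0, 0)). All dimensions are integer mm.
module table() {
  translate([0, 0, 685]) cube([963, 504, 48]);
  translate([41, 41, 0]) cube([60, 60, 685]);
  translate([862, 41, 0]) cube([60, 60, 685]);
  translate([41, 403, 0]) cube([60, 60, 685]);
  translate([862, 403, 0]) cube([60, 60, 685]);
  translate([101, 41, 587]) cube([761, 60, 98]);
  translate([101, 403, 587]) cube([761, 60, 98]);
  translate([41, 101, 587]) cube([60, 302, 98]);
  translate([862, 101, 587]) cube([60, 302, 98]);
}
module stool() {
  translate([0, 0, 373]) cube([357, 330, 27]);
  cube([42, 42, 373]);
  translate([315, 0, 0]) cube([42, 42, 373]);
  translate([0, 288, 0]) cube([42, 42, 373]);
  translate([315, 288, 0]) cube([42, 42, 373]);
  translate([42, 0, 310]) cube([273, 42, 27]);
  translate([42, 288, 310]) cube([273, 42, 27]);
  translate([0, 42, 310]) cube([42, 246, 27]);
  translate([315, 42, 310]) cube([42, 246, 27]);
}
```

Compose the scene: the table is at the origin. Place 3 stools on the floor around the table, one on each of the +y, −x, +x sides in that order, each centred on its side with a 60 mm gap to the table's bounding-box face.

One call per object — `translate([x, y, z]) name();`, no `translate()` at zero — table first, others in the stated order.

table();
translate([303, 564, 0]) stool();
translate([-417, 87, 0]) stool();
translate([1023, 87, 0]) stool();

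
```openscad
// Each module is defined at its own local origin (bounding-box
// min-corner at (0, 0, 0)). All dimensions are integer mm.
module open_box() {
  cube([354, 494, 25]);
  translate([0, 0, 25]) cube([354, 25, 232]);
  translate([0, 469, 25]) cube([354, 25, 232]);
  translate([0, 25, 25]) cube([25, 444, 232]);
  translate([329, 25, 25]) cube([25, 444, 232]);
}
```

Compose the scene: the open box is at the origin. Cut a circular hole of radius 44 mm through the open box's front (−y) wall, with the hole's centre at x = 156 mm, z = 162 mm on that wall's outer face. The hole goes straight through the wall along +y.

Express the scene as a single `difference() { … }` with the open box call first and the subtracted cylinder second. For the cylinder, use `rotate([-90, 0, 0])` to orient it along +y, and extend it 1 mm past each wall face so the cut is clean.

difference() {
  open_box();
  translate([156, -1, 162]) rotate([-90, 0, 0]) cylinder(h = 27, r = 44);
}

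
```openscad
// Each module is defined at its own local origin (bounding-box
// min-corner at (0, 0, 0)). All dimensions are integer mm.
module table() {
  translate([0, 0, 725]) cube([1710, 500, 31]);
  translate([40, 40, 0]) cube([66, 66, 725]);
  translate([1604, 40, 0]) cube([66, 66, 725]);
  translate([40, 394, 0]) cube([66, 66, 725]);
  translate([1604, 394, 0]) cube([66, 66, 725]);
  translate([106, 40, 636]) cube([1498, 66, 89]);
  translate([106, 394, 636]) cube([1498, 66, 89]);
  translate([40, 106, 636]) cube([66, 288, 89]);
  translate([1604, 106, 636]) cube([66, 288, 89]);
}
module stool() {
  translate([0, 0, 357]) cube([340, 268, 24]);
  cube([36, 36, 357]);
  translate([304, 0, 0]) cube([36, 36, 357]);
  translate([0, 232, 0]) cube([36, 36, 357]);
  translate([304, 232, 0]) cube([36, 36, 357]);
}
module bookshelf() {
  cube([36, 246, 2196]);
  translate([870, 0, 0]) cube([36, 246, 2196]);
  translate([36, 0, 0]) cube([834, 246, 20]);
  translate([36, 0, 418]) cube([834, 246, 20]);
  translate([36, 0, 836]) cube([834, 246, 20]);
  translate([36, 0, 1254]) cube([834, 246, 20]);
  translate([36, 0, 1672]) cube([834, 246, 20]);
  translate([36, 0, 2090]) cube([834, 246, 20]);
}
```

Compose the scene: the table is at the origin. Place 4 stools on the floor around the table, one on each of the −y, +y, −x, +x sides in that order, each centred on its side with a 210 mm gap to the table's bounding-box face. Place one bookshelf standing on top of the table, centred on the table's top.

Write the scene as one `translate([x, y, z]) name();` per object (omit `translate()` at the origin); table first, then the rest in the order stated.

table();
translate([685, -478, 0]) stool();
translate([685, 710, 0]) stool();
translate([-550, 116, 0]) stool();
translate([1920, 116, 0]) stool();
translate([402, 127, 756]) bookshelf();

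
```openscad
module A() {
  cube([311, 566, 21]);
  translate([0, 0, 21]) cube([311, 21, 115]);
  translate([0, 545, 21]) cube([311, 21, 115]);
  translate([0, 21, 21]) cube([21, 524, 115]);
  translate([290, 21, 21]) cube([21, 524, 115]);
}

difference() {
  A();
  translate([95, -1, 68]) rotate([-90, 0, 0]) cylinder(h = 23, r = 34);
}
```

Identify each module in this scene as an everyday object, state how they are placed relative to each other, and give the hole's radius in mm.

The subtracted cylinder has r = 34 mm.

A is an open box. The open box has a circular hole through its front wall. The hole's radius is 34 mm.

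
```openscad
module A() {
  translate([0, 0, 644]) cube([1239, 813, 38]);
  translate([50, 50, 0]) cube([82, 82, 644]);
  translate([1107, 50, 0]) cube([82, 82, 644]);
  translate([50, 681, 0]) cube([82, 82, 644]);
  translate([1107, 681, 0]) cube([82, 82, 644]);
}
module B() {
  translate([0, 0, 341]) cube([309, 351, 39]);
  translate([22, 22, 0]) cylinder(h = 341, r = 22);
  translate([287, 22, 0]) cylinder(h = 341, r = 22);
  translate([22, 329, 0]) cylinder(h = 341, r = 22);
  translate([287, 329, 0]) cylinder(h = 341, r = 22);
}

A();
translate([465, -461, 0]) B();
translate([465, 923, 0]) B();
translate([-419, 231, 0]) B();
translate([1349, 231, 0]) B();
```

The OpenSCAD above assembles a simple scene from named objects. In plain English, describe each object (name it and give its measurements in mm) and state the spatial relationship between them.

A is a table with a 1239×813 mm rectangular top, 38 mm thick, top surface at z = 682 mm, supported by four 82×82 mm square legs, each inset 50 mm from the nearest pair of top edges, running from the floor.

B is a four-legged stool. The seat is a 309×351×39 mm slab whose top surface is at z = 380 mm; four round legs, each 44 mm in diameter, run from the floor (z = 0) to the underside of the seat, each leg's axis is inset half a diameter from the nearest pair of seat edges (so the leg's bounding box is flush with the corner).

Four stools sit around the table at the −y, +y, −x, +x sides.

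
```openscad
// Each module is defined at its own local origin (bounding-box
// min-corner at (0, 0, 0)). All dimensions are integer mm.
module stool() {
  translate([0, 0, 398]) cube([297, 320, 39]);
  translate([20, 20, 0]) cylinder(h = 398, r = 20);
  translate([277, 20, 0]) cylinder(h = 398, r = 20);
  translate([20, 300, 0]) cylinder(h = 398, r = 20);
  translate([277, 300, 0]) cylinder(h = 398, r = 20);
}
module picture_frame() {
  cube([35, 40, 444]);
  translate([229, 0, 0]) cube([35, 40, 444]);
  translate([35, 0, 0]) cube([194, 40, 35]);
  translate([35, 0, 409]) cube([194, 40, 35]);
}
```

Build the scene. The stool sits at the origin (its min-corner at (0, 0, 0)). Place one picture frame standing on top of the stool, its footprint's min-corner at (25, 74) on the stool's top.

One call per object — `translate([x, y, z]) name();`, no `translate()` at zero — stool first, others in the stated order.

stool();
translate([25, 74, 437]) picture_frame();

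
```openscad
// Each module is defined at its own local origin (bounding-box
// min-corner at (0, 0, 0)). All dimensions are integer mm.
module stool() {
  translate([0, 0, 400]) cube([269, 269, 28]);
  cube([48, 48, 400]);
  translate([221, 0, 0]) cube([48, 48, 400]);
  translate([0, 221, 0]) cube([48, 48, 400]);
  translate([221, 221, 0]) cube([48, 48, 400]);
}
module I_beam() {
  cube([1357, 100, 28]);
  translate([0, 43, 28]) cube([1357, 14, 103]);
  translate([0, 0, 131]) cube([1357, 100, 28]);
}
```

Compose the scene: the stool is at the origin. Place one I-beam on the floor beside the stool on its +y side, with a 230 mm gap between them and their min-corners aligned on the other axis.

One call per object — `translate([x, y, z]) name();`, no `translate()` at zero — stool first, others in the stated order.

stool();
translate([0, 499, 0]) I_beam();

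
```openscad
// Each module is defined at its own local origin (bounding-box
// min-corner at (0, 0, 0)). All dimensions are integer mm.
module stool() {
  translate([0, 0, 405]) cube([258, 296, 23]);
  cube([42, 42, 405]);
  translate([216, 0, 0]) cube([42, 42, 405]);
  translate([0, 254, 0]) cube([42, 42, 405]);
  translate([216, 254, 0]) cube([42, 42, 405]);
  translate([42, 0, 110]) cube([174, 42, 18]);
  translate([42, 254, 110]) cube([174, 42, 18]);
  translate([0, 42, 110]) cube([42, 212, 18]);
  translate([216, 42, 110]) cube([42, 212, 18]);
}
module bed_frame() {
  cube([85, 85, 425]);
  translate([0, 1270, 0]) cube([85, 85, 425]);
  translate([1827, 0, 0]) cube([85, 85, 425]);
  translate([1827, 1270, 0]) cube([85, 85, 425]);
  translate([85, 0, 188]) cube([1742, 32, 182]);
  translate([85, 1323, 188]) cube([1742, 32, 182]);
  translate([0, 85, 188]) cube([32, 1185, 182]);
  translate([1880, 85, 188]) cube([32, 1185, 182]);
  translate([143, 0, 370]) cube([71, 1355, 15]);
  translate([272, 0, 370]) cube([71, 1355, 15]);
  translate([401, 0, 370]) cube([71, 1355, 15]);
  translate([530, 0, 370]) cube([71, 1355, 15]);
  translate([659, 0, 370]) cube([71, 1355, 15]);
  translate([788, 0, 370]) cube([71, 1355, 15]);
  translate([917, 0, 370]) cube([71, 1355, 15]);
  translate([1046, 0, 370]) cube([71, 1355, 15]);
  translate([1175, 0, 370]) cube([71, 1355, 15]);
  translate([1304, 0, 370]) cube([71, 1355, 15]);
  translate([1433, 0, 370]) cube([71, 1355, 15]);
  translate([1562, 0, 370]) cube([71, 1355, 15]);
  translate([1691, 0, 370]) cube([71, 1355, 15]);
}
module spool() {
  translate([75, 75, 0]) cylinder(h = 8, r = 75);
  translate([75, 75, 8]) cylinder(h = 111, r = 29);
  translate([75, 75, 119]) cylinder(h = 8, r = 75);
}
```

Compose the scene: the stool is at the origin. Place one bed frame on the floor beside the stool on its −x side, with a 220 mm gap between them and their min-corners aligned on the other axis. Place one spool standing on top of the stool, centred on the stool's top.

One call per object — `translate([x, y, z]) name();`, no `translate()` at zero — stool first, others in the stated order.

stool();
translate([-2132, 0, 0]) bed_frame();
translate([54, 73, 428]) spool();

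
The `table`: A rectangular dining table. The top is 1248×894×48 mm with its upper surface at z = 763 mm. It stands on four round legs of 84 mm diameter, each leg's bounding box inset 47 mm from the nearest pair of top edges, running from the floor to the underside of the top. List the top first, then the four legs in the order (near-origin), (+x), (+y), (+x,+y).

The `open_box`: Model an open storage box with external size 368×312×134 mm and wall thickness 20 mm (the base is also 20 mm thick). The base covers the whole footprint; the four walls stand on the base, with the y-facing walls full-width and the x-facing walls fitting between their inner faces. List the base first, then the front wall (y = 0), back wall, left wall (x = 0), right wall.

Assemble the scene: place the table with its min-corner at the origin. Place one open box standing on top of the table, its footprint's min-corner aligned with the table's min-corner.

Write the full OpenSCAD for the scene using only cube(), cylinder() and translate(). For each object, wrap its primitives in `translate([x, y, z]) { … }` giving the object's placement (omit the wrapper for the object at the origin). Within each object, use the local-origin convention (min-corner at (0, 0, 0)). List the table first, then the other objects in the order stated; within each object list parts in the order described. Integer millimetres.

translate([0, 0, 715]) cube([1248, 894, 48]);
translate([89, 89, 0]) cylinder(h = 715, r = 42);
translate([1159, 89, 0]) cylinder(h = 715, r = 42);
translate([89, 805, 0]) cylinder(h = 715, r = 42);
translate([1159, 805, 0]) cylinder(h = 715, r = 42);
translate([0, 0, 763]) {
  cube([368, 312, 20]);
  translate([0, 0, 20]) cube([368, 20, 114]);
  translate([0, 292, 20]) cube([368, 20, 114]);
  translate([0, 20, 20]) cube([20, 272, 114]);
  translate([348, 20, 20]) cube([20, 272, 114]);
}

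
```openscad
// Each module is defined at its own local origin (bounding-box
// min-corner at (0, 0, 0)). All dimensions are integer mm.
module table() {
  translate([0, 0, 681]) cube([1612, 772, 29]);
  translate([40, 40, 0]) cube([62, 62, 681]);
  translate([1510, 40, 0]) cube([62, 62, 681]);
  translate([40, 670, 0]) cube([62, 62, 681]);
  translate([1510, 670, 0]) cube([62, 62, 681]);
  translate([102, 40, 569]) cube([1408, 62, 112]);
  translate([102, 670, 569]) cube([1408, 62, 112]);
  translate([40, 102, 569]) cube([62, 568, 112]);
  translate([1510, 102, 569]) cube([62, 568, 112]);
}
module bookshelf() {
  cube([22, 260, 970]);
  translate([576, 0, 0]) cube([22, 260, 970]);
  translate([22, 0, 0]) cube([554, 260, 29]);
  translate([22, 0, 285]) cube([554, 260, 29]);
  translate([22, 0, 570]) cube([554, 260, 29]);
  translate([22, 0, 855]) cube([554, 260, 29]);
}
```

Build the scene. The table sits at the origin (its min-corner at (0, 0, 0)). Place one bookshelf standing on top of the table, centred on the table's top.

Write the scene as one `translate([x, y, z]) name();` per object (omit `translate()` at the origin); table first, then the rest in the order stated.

table();
translate([507, 256, 710]) bookshelf();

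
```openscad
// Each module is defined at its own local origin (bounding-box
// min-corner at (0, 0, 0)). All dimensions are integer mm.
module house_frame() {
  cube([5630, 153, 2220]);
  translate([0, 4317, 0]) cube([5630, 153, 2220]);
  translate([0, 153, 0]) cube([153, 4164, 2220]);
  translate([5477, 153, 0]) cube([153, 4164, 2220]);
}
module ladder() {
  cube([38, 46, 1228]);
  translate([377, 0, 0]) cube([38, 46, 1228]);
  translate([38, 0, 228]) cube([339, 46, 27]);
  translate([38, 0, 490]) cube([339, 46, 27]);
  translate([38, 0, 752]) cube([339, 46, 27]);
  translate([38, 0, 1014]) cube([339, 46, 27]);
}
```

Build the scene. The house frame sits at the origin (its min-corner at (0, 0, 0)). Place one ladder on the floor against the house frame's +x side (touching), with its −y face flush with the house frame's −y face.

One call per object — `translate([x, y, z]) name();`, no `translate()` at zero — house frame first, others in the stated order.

house_frame();
translate([5630, 0, 0]) ladder();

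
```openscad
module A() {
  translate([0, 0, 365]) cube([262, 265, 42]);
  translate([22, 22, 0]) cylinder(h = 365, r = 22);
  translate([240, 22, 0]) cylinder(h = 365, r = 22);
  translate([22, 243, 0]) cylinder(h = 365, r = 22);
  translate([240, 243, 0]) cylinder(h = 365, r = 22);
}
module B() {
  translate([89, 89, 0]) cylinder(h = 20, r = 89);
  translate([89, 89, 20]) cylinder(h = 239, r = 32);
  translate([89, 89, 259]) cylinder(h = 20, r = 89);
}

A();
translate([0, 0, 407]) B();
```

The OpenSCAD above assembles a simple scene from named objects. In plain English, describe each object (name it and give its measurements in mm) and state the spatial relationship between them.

A is a four-legged stool. The seat is 262×265 mm, 42 mm thick, top at z = 407 mm. It stands on four round legs, each 44 mm in diameter, from z = 0 to the seat underside, each leg's axis is inset half a diameter from the nearest pair of seat edges (so the leg's bounding box is flush with the corner).

B is a spool: two coaxial disc flanges of radius 89 mm and thickness 20 mm, joined by a core cylinder of radius 32 mm and height 239 mm. The lower flange rests on z = 0 and the three cylinders share a vertical axis.

The spool is on top of the stool.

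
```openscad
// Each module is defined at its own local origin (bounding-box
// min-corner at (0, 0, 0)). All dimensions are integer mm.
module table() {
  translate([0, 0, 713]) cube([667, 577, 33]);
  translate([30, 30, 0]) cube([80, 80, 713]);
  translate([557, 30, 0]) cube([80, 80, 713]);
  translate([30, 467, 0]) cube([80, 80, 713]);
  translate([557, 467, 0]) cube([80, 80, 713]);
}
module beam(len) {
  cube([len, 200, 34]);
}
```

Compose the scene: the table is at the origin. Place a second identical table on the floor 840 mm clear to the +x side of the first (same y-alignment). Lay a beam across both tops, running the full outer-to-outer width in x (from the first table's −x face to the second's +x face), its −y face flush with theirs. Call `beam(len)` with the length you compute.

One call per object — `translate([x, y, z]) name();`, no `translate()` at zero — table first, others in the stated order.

table();
translate([1507, 0, 0]) table();
translate([0, 0, 746]) beam(2174);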